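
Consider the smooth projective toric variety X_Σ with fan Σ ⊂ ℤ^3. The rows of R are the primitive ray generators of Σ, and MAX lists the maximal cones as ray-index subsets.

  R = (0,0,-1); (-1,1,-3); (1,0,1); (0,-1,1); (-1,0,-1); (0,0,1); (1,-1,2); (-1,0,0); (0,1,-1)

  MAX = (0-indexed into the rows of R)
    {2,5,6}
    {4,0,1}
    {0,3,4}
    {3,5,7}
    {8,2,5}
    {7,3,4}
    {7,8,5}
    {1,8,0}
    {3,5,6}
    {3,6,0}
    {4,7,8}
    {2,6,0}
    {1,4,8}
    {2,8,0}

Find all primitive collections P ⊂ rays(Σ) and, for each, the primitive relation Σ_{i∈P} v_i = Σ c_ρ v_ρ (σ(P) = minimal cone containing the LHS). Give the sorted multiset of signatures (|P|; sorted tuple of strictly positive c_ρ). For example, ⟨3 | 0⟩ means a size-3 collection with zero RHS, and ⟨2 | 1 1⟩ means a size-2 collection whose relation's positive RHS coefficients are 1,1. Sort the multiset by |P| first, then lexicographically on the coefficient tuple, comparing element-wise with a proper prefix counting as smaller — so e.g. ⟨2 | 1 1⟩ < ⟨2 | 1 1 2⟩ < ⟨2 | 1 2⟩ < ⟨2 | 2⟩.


The 16 primitive collections of Σ (r=9, n=3):

  • {0,5}:  v_{0} + v_{5} = 0  →  sig = ⟨2 | 0⟩
  • {2,4}:  v_{2} + v_{4} = 0  →  sig = ⟨2 | 0⟩
  • {3,8}:  v_{3} + v_{8} = 0  →  sig = ⟨2 | 0⟩
  • {0,7}:  v_{0} + v_{7} = v_{4}  →  sig = ⟨2 | 1⟩
  • {1,6}:  v_{1} + v_{6} = v_{0}  →  sig = ⟨2 | 1⟩
  • {2,3}:  v_{2} + v_{3} = v_{6}  →  sig = ⟨2 | 1⟩
  • {2,7}:  v_{2} + v_{7} = v_{5}  →  sig = ⟨2 | 1⟩
  • {4,5}:  v_{4} + v_{5} = v_{7}  →  sig = ⟨2 | 1⟩
  • {4,6}:  v_{4} + v_{6} = v_{3}  →  sig = ⟨2 | 1⟩
  • {6,8}:  v_{6} + v_{8} = v_{2}  →  sig = ⟨2 | 1⟩
  • {1,2}:  v_{1} + v_{2} = v_{0} + v_{8}  →  sig = ⟨2 | 1 1⟩
  • {1,3}:  v_{1} + v_{3} = v_{0} + v_{4}  →  sig = ⟨2 | 1 1⟩
  • {1,5}:  v_{1} + v_{5} = v_{4} + v_{8}  →  sig = ⟨2 | 1 1⟩
  • {6,7}:  v_{6} + v_{7} = v_{3} + v_{5}  →  sig = ⟨2 | 1 1⟩
  • {1,7}:  v_{1} + v_{7} = 2·v_{4} + v_{8}  →  sig = ⟨2 | 1 2⟩
  • {0,4,8}:  v_{0} + v_{4} + v_{8} = v_{1}  →  sig = ⟨3 | 1⟩

Sorted signature multiset PRS(X):
    ⟨2 | 0⟩
    ⟨2 | 0⟩
    ⟨2 | 0⟩
    ⟨2 | 1⟩
    ⟨2 | 1⟩
    ⟨2 | 1⟩
    ⟨2 | 1⟩
    ⟨2 | 1⟩
    ⟨2 | 1⟩
    ⟨2 | 1⟩
    ⟨2 | 1 1⟩
    ⟨2 | 1 1⟩
    ⟨2 | 1 1⟩
    ⟨2 | 1 1⟩
    ⟨2 | 1 2⟩
    ⟨3 | 1⟩


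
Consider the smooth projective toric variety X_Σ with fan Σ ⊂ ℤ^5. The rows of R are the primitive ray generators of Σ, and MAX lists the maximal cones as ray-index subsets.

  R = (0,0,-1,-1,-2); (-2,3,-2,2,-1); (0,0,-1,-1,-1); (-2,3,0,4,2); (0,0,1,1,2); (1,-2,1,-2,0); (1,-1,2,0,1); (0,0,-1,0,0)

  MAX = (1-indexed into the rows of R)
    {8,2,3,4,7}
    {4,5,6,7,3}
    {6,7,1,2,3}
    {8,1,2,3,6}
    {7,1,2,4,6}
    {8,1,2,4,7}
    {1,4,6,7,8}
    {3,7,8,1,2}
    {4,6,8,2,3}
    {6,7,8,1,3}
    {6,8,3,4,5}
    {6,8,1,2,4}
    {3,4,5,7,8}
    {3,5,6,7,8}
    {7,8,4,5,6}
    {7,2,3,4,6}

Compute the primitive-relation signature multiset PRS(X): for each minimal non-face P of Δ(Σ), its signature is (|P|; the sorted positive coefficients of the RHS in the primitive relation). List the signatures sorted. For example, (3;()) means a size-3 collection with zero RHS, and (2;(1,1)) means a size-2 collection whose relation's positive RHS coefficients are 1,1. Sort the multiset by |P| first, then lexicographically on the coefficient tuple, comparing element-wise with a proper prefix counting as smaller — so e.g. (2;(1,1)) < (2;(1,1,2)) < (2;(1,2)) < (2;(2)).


|primitive collections| = 5. Relations:

  P={1,5}:  v_{1} + v_{5} = 0 ; sig = (2;())
  P={2,5}:  v_{2} + v_{5} = v_{3} + v_{4} ; sig = (2;(1,1))
  P={1,3,4}:  v_{1} + v_{3} + v_{4} = v_{2} ; sig = (3;(1))
  P={2,6,7,8}:  v_{2} + v_{6} + v_{7} + v_{8} = 0 ; sig = (4;())
  P={3,4,6,7,8}:  v_{3} + v_{4} + v_{6} + v_{7} + v_{8} = v_{5} ; sig = (5;(1))

Signatures (|P|; sorted positive RHS coefficients), sorted:
{ (2;()),  (2;(1,1)),  (3;(1)),  (4;()),  (5;(1)) }


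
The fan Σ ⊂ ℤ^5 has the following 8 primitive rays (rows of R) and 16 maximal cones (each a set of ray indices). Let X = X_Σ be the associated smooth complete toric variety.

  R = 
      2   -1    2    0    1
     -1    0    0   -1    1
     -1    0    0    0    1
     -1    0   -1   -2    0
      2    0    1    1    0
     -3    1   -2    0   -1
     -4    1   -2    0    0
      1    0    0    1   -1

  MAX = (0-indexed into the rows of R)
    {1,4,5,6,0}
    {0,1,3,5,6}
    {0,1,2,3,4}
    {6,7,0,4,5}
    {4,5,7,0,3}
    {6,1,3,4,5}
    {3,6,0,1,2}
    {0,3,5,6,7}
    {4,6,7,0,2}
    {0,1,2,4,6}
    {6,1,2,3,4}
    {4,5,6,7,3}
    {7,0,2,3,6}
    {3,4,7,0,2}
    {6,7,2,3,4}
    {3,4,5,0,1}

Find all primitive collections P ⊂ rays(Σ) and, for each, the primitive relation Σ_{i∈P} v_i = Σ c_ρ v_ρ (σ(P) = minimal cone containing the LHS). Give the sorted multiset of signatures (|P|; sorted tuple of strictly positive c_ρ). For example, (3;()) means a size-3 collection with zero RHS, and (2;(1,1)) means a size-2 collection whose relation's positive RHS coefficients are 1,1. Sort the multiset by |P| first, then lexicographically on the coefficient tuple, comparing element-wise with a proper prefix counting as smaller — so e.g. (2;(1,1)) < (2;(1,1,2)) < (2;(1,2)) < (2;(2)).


The 3 primitive collections of Σ (r=8, n=5):

  • {1,7}:  v_{1} + v_{7} = 0  →  sig = (2;())
  • {2,5}:  v_{2} + v_{5} = v_{6}  →  sig = (2;(1))
  • {0,3,4,6}:  v_{0} + v_{3} + v_{4} + v_{6} = v_{1}  →  sig = (4;(1))

Sorted signature multiset PRS(X):
[(2;()), (2;(1)), (4;(1))]


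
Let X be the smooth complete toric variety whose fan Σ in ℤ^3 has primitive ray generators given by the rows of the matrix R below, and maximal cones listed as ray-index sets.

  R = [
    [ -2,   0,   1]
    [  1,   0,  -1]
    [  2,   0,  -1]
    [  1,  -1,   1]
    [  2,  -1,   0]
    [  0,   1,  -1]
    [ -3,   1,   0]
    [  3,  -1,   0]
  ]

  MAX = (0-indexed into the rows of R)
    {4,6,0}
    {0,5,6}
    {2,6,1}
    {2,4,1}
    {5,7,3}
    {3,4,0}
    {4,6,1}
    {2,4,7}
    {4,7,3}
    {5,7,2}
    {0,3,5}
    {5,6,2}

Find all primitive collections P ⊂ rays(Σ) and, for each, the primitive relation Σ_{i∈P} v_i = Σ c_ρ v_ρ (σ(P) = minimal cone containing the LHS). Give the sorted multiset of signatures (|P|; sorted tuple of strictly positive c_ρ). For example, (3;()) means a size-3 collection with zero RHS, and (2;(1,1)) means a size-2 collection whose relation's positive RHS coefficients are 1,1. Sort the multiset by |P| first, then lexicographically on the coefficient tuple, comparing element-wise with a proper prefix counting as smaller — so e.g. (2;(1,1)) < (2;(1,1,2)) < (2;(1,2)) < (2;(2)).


Primitive collections (11):

  • {0,2}:  v_{0} + v_{2} = 0  ⟹  sig = (2;())
  • {6,7}:  v_{6} + v_{7} = 0  ⟹  sig = (2;())
  • {0,7}:  v_{0} + v_{7} = v_{3}  ⟹  sig = (2;(1))
  • {1,3}:  v_{1} + v_{3} = v_{4}  ⟹  sig = (2;(1))
  • {2,3}:  v_{2} + v_{3} = v_{7}  ⟹  sig = (2;(1))
  • {3,6}:  v_{3} + v_{6} = v_{0}  ⟹  sig = (2;(1))
  • {4,5}:  v_{4} + v_{5} = v_{2}  ⟹  sig = (2;(1))
  • {0,1}:  v_{0} + v_{1} = v_{4} + v_{6}  ⟹  sig = (2;(1,1))
  • {1,7}:  v_{1} + v_{7} = v_{2} + v_{4}  ⟹  sig = (2;(1,1))
  • {1,5}:  v_{1} + v_{5} = 2·v_{2} + v_{6}  ⟹  sig = (2;(1,2))
  • {2,4,6}:  v_{2} + v_{4} + v_{6} = v_{1}  ⟹  sig = (3;(1))

so the primitive-relation signature multiset is
    (2;())
    (2;())
    (2;(1))
    (2;(1))
    (2;(1))
    (2;(1))
    (2;(1))
    (2;(1,1))
    (2;(1,1))
    (2;(1,2))
    (3;(1))


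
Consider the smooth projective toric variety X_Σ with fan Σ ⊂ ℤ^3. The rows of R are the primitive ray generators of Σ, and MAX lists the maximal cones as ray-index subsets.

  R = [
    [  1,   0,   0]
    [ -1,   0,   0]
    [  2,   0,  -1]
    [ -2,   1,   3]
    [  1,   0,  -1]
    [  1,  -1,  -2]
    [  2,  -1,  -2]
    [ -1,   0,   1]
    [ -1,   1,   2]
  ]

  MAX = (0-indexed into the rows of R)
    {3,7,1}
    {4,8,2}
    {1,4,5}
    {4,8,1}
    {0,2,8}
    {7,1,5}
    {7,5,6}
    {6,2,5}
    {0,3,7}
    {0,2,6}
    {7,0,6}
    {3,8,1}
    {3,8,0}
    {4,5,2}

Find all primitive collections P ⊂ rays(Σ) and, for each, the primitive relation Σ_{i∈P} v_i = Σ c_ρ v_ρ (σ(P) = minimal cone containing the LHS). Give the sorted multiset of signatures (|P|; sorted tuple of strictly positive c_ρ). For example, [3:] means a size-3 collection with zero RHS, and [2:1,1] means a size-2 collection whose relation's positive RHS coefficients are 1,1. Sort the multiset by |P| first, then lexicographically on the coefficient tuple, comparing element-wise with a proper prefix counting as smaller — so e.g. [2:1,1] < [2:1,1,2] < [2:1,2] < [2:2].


Minimal non-faces — 15 found among 9 rays, 14 max cones:

  P={0,1}:  v_{0} + v_{1} = 0  ⇒ sig = [2:]
  P={4,7}:  v_{4} + v_{7} = 0  ⇒ sig = [2:]
  P={5,8}:  v_{5} + v_{8} = 0  ⇒ sig = [2:]
  P={0,4}:  v_{0} + v_{4} = v_{2}  ⇒ sig = [2:1]
  P={0,5}:  v_{0} + v_{5} = v_{6}  ⇒ sig = [2:1]
  P={1,2}:  v_{1} + v_{2} = v_{4}  ⇒ sig = [2:1]
  P={1,6}:  v_{1} + v_{6} = v_{5}  ⇒ sig = [2:1]
  P={2,7}:  v_{2} + v_{7} = v_{0}  ⇒ sig = [2:1]
  P={3,4}:  v_{3} + v_{4} = v_{8}  ⇒ sig = [2:1]
  P={3,5}:  v_{3} + v_{5} = v_{7}  ⇒ sig = [2:1]
  P={6,8}:  v_{6} + v_{8} = v_{0}  ⇒ sig = [2:1]
  P={7,8}:  v_{7} + v_{8} = v_{3}  ⇒ sig = [2:1]
  P={2,3}:  v_{2} + v_{3} = v_{0} + v_{8}  ⇒ sig = [2:1,1]
  P={3,6}:  v_{3} + v_{6} = v_{0} + v_{7}  ⇒ sig = [2:1,1]
  P={4,6}:  v_{4} + v_{6} = v_{2} + v_{5}  ⇒ sig = [2:1,1]

Sorted signature multiset PRS(X):
[[2:], [2:], [2:], [2:1], [2:1], [2:1], [2:1], [2:1], [2:1], [2:1], [2:1], [2:1], [2:1,1], [2:1,1], [2:1,1]]


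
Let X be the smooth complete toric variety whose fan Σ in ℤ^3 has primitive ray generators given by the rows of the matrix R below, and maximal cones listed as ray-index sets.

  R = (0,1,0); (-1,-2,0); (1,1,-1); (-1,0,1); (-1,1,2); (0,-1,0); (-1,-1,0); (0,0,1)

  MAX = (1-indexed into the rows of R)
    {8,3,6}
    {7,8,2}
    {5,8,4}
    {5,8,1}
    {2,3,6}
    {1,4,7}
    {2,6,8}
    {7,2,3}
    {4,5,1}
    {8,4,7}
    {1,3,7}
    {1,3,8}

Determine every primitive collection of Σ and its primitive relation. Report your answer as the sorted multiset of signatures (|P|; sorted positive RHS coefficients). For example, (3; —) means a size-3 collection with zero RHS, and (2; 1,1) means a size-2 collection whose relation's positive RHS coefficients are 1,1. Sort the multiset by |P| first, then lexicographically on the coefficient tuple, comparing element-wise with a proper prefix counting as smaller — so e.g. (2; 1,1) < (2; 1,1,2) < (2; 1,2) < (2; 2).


Δ(Σ) — 8 vertices, 14 min non-faces:

  P = {1,6}:  v_{1} + v_{6} = 0 — sig = (2; —)
  P = {1,2}:  v_{1} + v_{2} = v_{7} — sig = (2; 1)
  P = {3,4}:  v_{3} + v_{4} = v_{1} — sig = (2; 1)
  P = {6,7}:  v_{6} + v_{7} = v_{2} — sig = (2; 1)
  P = {4,6}:  v_{4} + v_{6} = v_{7} + v_{8} — sig = (2; 1,1)
  P = {5,6}:  v_{5} + v_{6} = v_{4} + v_{8} — sig = (2; 1,1)
  P = {2,5}:  v_{2} + v_{5} = v_{4} + v_{7} + v_{8} — sig = (2; 1,1,1)
  P = {2,4}:  v_{2} + v_{4} = 2·v_{7} + v_{8} — sig = (2; 1,2)
  P = {3,5}:  v_{3} + v_{5} = 2·v_{1} + v_{8} — sig = (2; 1,2)
  P = {5,7}:  v_{5} + v_{7} = 2·v_{4} — sig = (2; 2)
  P = {3,7,8}:  v_{3} + v_{7} + v_{8} = 0 — sig = (3; —)
  P = {1,4,8}:  v_{1} + v_{4} + v_{8} = v_{5} — sig = (3; 1)
  P = {1,7,8}:  v_{1} + v_{7} + v_{8} = v_{4} — sig = (3; 1)
  P = {2,3,8}:  v_{2} + v_{3} + v_{8} = v_{6} — sig = (3; 1)

Signatures (|P|; sorted positive RHS coefficients), sorted:
    (2; —)
    (2; 1)
    (2; 1)
    (2; 1)
    (2; 1,1)
    (2; 1,1)
    (2; 1,1,1)
    (2; 1,2)
    (2; 1,2)
    (2; 2)
    (3; —)
    (3; 1)
    (3; 1)
    (3; 1)


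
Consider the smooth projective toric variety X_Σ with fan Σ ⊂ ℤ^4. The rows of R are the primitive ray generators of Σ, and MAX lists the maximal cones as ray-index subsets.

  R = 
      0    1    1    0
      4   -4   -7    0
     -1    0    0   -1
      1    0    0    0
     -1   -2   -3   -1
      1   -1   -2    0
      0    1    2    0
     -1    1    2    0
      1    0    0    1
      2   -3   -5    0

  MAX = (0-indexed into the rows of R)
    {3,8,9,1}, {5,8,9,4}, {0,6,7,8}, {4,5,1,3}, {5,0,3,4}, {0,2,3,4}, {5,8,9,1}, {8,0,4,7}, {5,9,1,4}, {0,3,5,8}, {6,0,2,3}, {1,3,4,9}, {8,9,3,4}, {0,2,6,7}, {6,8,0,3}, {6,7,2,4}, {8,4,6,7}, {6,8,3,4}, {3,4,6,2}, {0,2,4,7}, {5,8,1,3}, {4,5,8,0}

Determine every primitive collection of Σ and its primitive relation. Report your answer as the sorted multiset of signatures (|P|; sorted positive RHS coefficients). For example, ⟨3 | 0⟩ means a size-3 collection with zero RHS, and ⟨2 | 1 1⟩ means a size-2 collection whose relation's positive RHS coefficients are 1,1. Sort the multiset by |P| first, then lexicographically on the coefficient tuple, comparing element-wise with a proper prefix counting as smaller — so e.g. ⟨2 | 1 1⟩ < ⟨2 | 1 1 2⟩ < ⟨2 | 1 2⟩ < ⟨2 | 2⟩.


18 minimal non-faces of Δ(Σ) (on 10 rays):

  P={2,8}:  v_{2} + v_{8} = 0 — sig = ⟨2 | 0⟩
  P={5,7}:  v_{5} + v_{7} = 0 — sig = ⟨2 | 0⟩
  P={3,7}:  v_{3} + v_{7} = v_{6} — sig = ⟨2 | 1⟩
  P={5,6}:  v_{5} + v_{6} = v_{3} — sig = ⟨2 | 1⟩
  P={1,7}:  v_{1} + v_{7} = v_{3} + v_{9} — sig = ⟨2 | 1 1⟩
  P={2,5}:  v_{2} + v_{5} = v_{0} + v_{3} + v_{4} — sig = ⟨2 | 1 1 1⟩
  P={2,9}:  v_{2} + v_{9} = v_{3} + v_{4} + v_{5} — sig = ⟨2 | 1 1 1⟩
  P={7,9}:  v_{7} + v_{9} = v_{3} + v_{4} + v_{8} — sig = ⟨2 | 1 1 1⟩
  P={6,9}:  v_{6} + v_{9} = 2·v_{3} + v_{4} + v_{8} — sig = ⟨2 | 1 1 2⟩
  P={1,6}:  v_{1} + v_{6} = 2·v_{3} + v_{9} — sig = ⟨2 | 1 2⟩
  P={1,2}:  v_{1} + v_{2} = 2·v_{3} + v_{4} + 2·v_{5} — sig = ⟨2 | 1 2 2⟩
  P={0,1}:  v_{0} + v_{1} = v_{3} + 3·v_{5} — sig = ⟨2 | 1 3⟩
  P={0,9}:  v_{0} + v_{9} = 2·v_{5} — sig = ⟨2 | 2⟩
  P={0,4,6}:  v_{0} + v_{4} + v_{6} = v_{2} — sig = ⟨3 | 1⟩
  P={3,5,9}:  v_{3} + v_{5} + v_{9} = v_{1} — sig = ⟨3 | 1⟩
  P={1,4,8}:  v_{1} + v_{4} + v_{8} = 2·v_{9} — sig = ⟨3 | 2⟩
  P={0,3,4,8}:  v_{0} + v_{3} + v_{4} + v_{8} = v_{5} — sig = ⟨4 | 1⟩
  P={3,4,5,8}:  v_{3} + v_{4} + v_{5} + v_{8} = v_{9} — sig = ⟨4 | 1⟩

Hence PRS(X_Σ) =
    |P|=2: 13 collections, coeffs (), (), (1), (1), (1,1), (1,1,1), (1,1,1), (1,1,1), (1,1,2), (1,2), (1,2,2), (1,3), (2)
    |P|=3: 3 collections, coeffs (1), (1), (2)
    |P|=4: 2 collections, coeffs (1), (1)


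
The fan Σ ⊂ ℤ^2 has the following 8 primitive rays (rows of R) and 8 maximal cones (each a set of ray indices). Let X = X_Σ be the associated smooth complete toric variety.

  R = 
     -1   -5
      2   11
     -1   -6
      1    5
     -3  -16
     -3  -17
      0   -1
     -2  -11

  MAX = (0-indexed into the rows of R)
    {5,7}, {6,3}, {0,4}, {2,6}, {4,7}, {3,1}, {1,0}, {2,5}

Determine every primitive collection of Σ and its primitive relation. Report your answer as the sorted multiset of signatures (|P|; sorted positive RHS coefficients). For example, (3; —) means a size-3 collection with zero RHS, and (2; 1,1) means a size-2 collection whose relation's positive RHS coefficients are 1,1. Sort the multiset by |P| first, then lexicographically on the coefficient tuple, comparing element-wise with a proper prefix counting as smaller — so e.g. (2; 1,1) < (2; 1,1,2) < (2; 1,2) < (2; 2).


Minimal non-faces — 20 found among 8 rays, 8 max cones:

  • {0,3}:  v_{0} + v_{3} = 0  ⇒ sig = (2; —)
  • {1,7}:  v_{1} + v_{7} = 0  ⇒ sig = (2; —)
  • {0,2}:  v_{0} + v_{2} = v_{7}  ⇒ sig = (2; 1)
  • {0,6}:  v_{0} + v_{6} = v_{2}  ⇒ sig = (2; 1)
  • {0,7}:  v_{0} + v_{7} = v_{4}  ⇒ sig = (2; 1)
  • {1,2}:  v_{1} + v_{2} = v_{3}  ⇒ sig = (2; 1)
  • {1,4}:  v_{1} + v_{4} = v_{0}  ⇒ sig = (2; 1)
  • {1,5}:  v_{1} + v_{5} = v_{2}  ⇒ sig = (2; 1)
  • {2,3}:  v_{2} + v_{3} = v_{6}  ⇒ sig = (2; 1)
  • {2,7}:  v_{2} + v_{7} = v_{5}  ⇒ sig = (2; 1)
  • {3,4}:  v_{3} + v_{4} = v_{7}  ⇒ sig = (2; 1)
  • {3,7}:  v_{3} + v_{7} = v_{2}  ⇒ sig = (2; 1)
  • {4,6}:  v_{4} + v_{6} = v_{5}  ⇒ sig = (2; 1)
  • {0,5}:  v_{0} + v_{5} = 2·v_{7}  ⇒ sig = (2; 2)
  • {1,6}:  v_{1} + v_{6} = 2·v_{3}  ⇒ sig = (2; 2)
  • {2,4}:  v_{2} + v_{4} = 2·v_{7}  ⇒ sig = (2; 2)
  • {3,5}:  v_{3} + v_{5} = 2·v_{2}  ⇒ sig = (2; 2)
  • {6,7}:  v_{6} + v_{7} = 2·v_{2}  ⇒ sig = (2; 2)
  • {4,5}:  v_{4} + v_{5} = 3·v_{7}  ⇒ sig = (2; 3)
  • {5,6}:  v_{5} + v_{6} = 3·v_{2}  ⇒ sig = (2; 3)

Sorted signature multiset PRS(X):
    |P|=2: 20 collections, coeffs (), (), (1), (1), (1), (1), (1), (1), (1), (1), (1), (1), (1), (2), (2), (2), (2), (2), (3), (3)


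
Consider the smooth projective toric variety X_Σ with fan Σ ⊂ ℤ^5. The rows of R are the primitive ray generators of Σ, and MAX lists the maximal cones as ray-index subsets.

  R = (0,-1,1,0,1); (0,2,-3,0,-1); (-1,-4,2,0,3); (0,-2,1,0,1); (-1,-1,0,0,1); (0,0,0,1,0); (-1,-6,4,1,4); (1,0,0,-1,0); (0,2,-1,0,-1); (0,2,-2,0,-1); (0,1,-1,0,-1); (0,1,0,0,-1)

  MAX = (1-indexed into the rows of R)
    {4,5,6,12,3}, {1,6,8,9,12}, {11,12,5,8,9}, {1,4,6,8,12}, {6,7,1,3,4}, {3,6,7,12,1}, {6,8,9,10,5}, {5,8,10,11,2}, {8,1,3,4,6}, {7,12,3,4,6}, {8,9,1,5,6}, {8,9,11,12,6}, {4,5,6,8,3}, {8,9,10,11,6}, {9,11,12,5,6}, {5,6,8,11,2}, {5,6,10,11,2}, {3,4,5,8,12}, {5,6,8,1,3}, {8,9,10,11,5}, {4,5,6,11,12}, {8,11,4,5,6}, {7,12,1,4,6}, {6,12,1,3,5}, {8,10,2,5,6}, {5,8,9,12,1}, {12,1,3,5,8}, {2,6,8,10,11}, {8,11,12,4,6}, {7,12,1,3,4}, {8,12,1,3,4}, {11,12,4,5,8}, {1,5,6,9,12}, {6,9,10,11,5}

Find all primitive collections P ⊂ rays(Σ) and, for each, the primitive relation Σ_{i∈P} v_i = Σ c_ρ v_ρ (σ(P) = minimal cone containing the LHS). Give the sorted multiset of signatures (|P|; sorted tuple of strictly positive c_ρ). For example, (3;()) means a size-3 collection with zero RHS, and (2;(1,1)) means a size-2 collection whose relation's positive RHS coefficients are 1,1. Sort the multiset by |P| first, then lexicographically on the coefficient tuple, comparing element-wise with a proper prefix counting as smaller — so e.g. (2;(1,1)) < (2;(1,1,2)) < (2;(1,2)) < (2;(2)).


The 25 primitive collections of Σ (r=12, n=5):

  P = {1,11}:  v_{1} + v_{11} = 0  →  sig = (2;())
  P = {4,9}:  v_{4} + v_{9} = 0  →  sig = (2;())
  P = {2,12}:  v_{2} + v_{12} = v_{10} + v_{11}  →  sig = (2;(1,1))
  P = {3,9}:  v_{3} + v_{9} = v_{1} + v_{5}  →  sig = (2;(1,1))
  P = {3,11}:  v_{3} + v_{11} = v_{4} + v_{5}  →  sig = (2;(1,1))
  P = {7,10}:  v_{7} + v_{10} = v_{3} + v_{6}  →  sig = (2;(1,1))
  P = {10,12}:  v_{10} + v_{12} = v_{9} + v_{11}  →  sig = (2;(1,1))
  P = {1,2}:  v_{1} + v_{2} = v_{5} + v_{6} + v_{8} + v_{10}  →  sig = (2;(1,1,1,1))
  P = {1,10}:  v_{1} + v_{10} = v_{5} + v_{6} + v_{8} + v_{9}  →  sig = (2;(1,1,1,1))
  P = {4,10}:  v_{4} + v_{10} = v_{5} + v_{6} + v_{8} + v_{11}  →  sig = (2;(1,1,1,1))
  P = {7,9}:  v_{7} + v_{9} = v_{1} + v_{3} + v_{6} + v_{12}  →  sig = (2;(1,1,1,1))
  P = {7,11}:  v_{7} + v_{11} = v_{3} + v_{4} + v_{6} + v_{12}  →  sig = (2;(1,1,1,1))
  P = {3,10}:  v_{3} + v_{10} = 2·v_{5} + v_{6} + v_{8}  →  sig = (2;(1,1,2))
  P = {5,7}:  v_{5} + v_{7} = 2·v_{3} + v_{6} + v_{12}  →  sig = (2;(1,1,2))
  P = {2,7}:  v_{2} + v_{7} = v_{4} + 2·v_{5} + 2·v_{6} + v_{8}  →  sig = (2;(1,1,2,2))
  P = {2,3}:  v_{2} + v_{3} = 3·v_{5} + 2·v_{6} + 2·v_{8} + v_{11}  →  sig = (2;(1,2,2,3))
  P = {2,9}:  v_{2} + v_{9} = 2·v_{10}  →  sig = (2;(2))
  P = {7,8}:  v_{7} + v_{8} = 2·v_{1} + 2·v_{4}  →  sig = (2;(2,2))
  P = {2,4}:  v_{2} + v_{4} = 2·v_{5} + 2·v_{6} + 2·v_{8} + 2·v_{11}  →  sig = (2;(2,2,2,2))
  P = {1,4,5}:  v_{1} + v_{4} + v_{5} = v_{3}  →  sig = (3;(1))
  P = {5,6,8,12}:  v_{5} + v_{6} + v_{8} + v_{12} = 0  →  sig = (4;())
  P = {3,6,8,12}:  v_{3} + v_{6} + v_{8} + v_{12} = v_{1} + v_{4}  →  sig = (4;(1,1))
  P = {1,3,4,6,12}:  v_{1} + v_{3} + v_{4} + v_{6} + v_{12} = v_{7}  →  sig = (5;(1))
  P = {5,6,8,9,11}:  v_{5} + v_{6} + v_{8} + v_{9} + v_{11} = v_{10}  →  sig = (5;(1))
  P = {5,6,8,10,11}:  v_{5} + v_{6} + v_{8} + v_{10} + v_{11} = v_{2}  →  sig = (5;(1))

Signatures (|P|; sorted positive RHS coefficients), sorted:
{ (2;()) ×2,  (2;(1,1)) ×5,  (2;(1,1,1,1)) ×5,  (2;(1,1,2)) ×2,  (2;(1,1,2,2)),  (2;(1,2,2,3)),  (2;(2)),  (2;(2,2)),  (2;(2,2,2,2)),  (3;(1)),  (4;()),  (4;(1,1)),  (5;(1)) ×3 }


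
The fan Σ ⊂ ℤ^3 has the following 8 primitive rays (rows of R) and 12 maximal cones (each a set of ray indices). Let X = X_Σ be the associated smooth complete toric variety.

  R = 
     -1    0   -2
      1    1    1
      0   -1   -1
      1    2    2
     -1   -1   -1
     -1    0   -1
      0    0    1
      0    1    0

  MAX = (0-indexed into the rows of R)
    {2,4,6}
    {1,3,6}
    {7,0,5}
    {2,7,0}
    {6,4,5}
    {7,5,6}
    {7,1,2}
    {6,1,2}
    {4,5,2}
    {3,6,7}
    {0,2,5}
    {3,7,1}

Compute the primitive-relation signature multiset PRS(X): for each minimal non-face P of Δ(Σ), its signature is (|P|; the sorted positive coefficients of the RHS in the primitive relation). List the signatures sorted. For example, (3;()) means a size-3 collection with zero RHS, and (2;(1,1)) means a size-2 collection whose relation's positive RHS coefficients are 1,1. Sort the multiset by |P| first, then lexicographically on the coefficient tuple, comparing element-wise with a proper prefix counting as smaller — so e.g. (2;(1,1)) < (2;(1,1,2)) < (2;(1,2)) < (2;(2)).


Minimal non-faces — 14 found among 8 rays, 12 max cones:

  {1,4}:  v_{1} + v_{4} = 0  so sig = (2;())
  {0,6}:  v_{0} + v_{6} = v_{5}  so sig = (2;(1))
  {1,5}:  v_{1} + v_{5} = v_{7}  so sig = (2;(1))
  {2,3}:  v_{2} + v_{3} = v_{1}  so sig = (2;(1))
  {4,7}:  v_{4} + v_{7} = v_{5}  so sig = (2;(1))
  {3,4}:  v_{3} + v_{4} = v_{6} + v_{7}  so sig = (2;(1,1))
  {0,1}:  v_{0} + v_{1} = v_{2} + 2·v_{7}  so sig = (2;(1,2))
  {0,4}:  v_{0} + v_{4} = v_{2} + 2·v_{5}  so sig = (2;(1,2))
  {3,5}:  v_{3} + v_{5} = v_{6} + 2·v_{7}  so sig = (2;(1,2))
  {0,3}:  v_{0} + v_{3} = 2·v_{7}  so sig = (2;(2))
  {2,6,7}:  v_{2} + v_{6} + v_{7} = 0  so sig = (3;())
  {1,6,7}:  v_{1} + v_{6} + v_{7} = v_{3}  so sig = (3;(1))
  {2,5,6}:  v_{2} + v_{5} + v_{6} = v_{4}  so sig = (3;(1))
  {2,5,7}:  v_{2} + v_{5} + v_{7} = v_{0}  so sig = (3;(1))

Hence PRS(X_Σ) =
    (2;())
    (2;(1))
    (2;(1))
    (2;(1))
    (2;(1))
    (2;(1,1))
    (2;(1,2))
    (2;(1,2))
    (2;(1,2))
    (2;(2))
    (3;())
    (3;(1))
    (3;(1))
    (3;(1))


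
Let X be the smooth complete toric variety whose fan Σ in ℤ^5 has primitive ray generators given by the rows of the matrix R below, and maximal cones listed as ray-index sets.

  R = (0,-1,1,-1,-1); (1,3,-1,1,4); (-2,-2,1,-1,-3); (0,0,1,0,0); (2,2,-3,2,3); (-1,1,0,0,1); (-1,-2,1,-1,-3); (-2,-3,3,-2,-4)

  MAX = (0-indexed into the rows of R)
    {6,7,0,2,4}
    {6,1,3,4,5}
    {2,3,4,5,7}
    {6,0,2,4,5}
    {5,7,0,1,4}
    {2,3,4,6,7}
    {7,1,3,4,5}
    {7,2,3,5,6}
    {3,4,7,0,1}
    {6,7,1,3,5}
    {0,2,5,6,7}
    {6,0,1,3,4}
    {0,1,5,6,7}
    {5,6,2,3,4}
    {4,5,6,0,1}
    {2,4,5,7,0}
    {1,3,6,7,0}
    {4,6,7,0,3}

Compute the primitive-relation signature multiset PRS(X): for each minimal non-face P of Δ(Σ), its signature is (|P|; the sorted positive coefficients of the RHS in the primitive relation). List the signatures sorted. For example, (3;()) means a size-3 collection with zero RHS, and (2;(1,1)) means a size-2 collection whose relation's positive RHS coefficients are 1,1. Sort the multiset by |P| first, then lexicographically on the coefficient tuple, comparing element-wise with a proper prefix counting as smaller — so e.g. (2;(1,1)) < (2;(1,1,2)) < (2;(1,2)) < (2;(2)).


Primitive collections (5):

  P = {1,2}:  v_{1} + v_{2} = v_{5}  ⇒ sig = (2;(1))
  P = {0,2,3}:  v_{0} + v_{2} + v_{3} = v_{7}  ⇒ sig = (3;(1))
  P = {0,3,5}:  v_{0} + v_{3} + v_{5} = v_{1} + v_{7}  ⇒ sig = (3;(1,1))
  P = {1,4,6,7}:  v_{1} + v_{4} + v_{6} + v_{7} = 0  ⇒ sig = (4;())
  P = {4,5,6,7}:  v_{4} + v_{5} + v_{6} + v_{7} = v_{2}  ⇒ sig = (4;(1))

Hence PRS(X_Σ) =
[(2;(1)), (3;(1)), (3;(1,1)), (4;()), (4;(1))]


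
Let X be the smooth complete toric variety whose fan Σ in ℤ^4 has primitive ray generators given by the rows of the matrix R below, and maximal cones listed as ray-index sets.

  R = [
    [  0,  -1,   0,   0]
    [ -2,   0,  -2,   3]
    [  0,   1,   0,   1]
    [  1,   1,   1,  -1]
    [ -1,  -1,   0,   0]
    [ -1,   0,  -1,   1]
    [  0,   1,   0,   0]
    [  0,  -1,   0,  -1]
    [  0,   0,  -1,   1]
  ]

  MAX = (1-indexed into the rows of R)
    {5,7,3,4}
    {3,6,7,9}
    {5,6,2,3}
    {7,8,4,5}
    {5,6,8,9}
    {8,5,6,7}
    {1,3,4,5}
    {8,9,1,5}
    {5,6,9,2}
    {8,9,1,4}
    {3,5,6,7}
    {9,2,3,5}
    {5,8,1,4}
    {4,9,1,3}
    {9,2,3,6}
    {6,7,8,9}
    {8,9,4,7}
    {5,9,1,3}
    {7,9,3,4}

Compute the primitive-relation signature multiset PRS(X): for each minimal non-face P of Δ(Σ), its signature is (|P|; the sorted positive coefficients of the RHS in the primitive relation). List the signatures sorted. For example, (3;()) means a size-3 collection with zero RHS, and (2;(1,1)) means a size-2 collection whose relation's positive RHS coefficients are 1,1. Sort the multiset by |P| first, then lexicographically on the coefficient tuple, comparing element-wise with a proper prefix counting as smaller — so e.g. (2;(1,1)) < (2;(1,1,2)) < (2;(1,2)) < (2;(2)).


|primitive collections| = 11. Relations:

  P = {1,7}:  v_{1} + v_{7} = 0  ⟹  sig = (2;())
  P = {3,8}:  v_{3} + v_{8} = 0  ⟹  sig = (2;())
  P = {4,6}:  v_{4} + v_{6} = v_{7}  ⟹  sig = (2;(1))
  P = {1,6}:  v_{1} + v_{6} = v_{5} + v_{9}  ⟹  sig = (2;(1,1))
  P = {2,4}:  v_{2} + v_{4} = v_{3} + v_{6}  ⟹  sig = (2;(1,1))
  P = {2,8}:  v_{2} + v_{8} = v_{5} + v_{6} + v_{9}  ⟹  sig = (2;(1,1,1))
  P = {2,7}:  v_{2} + v_{7} = v_{3} + 2·v_{6}  ⟹  sig = (2;(1,2))
  P = {1,2}:  v_{1} + v_{2} = v_{3} + 2·v_{5} + 2·v_{9}  ⟹  sig = (2;(1,2,2))
  P = {4,5,9}:  v_{4} + v_{5} + v_{9} = 0  ⟹  sig = (3;())
  P = {5,7,9}:  v_{5} + v_{7} + v_{9} = v_{6}  ⟹  sig = (3;(1))
  P = {3,5,6,9}:  v_{3} + v_{5} + v_{6} + v_{9} = v_{2}  ⟹  sig = (4;(1))

Signatures (|P|; sorted positive RHS coefficients), sorted:
    (2;())
    (2;())
    (2;(1))
    (2;(1,1))
    (2;(1,1))
    (2;(1,1,1))
    (2;(1,2))
    (2;(1,2,2))
    (3;())
    (3;(1))
    (4;(1))


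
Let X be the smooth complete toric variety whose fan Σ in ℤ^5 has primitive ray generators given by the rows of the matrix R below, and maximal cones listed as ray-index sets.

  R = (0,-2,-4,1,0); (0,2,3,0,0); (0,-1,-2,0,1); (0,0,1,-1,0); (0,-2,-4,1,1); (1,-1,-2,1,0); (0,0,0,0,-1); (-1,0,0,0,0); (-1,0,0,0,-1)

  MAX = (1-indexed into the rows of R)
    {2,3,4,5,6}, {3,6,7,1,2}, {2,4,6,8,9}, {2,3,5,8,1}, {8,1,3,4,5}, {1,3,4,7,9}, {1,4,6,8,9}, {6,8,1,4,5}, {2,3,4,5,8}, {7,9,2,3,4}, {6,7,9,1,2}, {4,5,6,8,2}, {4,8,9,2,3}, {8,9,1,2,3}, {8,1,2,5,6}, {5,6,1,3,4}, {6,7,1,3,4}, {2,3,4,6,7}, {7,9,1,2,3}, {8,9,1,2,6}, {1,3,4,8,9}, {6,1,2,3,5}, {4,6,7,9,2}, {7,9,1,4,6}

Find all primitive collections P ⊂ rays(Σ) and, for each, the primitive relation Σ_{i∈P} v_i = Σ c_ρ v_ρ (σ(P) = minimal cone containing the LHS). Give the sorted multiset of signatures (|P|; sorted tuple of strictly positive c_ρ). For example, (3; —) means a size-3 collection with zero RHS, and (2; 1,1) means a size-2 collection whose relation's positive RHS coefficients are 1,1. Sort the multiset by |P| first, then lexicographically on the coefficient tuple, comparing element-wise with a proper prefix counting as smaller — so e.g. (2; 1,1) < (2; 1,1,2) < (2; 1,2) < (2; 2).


|primitive collections| = 6. Relations:

  P = {5,7}:  v_{5} + v_{7} = v_{1} ; sig = (2; 1)
  P = {7,8}:  v_{7} + v_{8} = v_{9} ; sig = (2; 1)
  P = {5,9}:  v_{5} + v_{9} = v_{1} + v_{8} ; sig = (2; 1,1)
  P = {1,2,4}:  v_{1} + v_{2} + v_{4} = 0 ; sig = (3; —)
  P = {3,6,8}:  v_{3} + v_{6} + v_{8} = v_{5} ; sig = (3; 1)
  P = {3,6,9}:  v_{3} + v_{6} + v_{9} = v_{1} ; sig = (3; 1)

Signatures (|P|; sorted positive RHS coefficients), sorted:
{ (2; 1) ×2,  (2; 1,1),  (3; —),  (3; 1) ×2 }


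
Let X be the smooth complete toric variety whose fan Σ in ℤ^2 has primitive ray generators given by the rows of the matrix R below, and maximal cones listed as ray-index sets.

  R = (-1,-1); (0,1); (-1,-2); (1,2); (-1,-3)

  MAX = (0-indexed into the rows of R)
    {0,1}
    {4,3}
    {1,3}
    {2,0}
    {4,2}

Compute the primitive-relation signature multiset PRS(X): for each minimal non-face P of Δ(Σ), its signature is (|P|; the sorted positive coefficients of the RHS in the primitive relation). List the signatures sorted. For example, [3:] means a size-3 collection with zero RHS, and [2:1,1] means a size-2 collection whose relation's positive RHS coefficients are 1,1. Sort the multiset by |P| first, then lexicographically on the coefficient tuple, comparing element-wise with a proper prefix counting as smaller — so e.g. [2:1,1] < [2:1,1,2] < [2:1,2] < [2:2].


Primitive collections (5):

  P={2,3}:  v_{2} + v_{3} = 0 ; sig = [2:]
  P={0,3}:  v_{0} + v_{3} = v_{1} ; sig = [2:1]
  P={1,2}:  v_{1} + v_{2} = v_{0} ; sig = [2:1]
  P={1,4}:  v_{1} + v_{4} = v_{2} ; sig = [2:1]
  P={0,4}:  v_{0} + v_{4} = 2·v_{2} ; sig = [2:2]

Hence PRS(X_Σ) =
    |P|=2: 5 collections, coeffs (), (1), (1), (1), (2)


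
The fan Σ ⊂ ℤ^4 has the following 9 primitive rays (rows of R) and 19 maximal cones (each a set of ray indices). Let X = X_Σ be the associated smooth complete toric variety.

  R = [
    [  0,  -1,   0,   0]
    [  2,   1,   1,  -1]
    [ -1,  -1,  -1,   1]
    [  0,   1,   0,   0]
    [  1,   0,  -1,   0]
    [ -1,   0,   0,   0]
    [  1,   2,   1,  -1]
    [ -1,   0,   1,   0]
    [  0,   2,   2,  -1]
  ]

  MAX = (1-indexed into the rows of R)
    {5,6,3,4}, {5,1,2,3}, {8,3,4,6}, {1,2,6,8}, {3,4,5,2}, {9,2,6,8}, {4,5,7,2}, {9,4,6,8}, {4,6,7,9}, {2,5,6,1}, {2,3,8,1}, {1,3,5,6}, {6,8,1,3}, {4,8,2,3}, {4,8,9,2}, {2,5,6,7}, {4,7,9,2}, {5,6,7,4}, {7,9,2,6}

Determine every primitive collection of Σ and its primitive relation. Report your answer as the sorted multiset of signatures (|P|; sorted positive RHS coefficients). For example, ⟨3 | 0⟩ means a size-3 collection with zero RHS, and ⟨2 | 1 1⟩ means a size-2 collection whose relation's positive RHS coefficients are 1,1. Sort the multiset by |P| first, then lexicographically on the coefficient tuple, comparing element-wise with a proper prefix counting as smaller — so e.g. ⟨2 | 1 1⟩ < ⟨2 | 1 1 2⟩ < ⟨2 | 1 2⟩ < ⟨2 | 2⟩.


Σ has 10 primitive collections:

  P={1,4}:  v_{1} + v_{4} = 0  →  sig = ⟨2 | 0⟩
  P={5,8}:  v_{5} + v_{8} = 0  →  sig = ⟨2 | 0⟩
  P={3,7}:  v_{3} + v_{7} = v_{4}  →  sig = ⟨2 | 1⟩
  P={5,9}:  v_{5} + v_{9} = v_{7}  →  sig = ⟨2 | 1⟩
  P={7,8}:  v_{7} + v_{8} = v_{9}  →  sig = ⟨2 | 1⟩
  P={1,7}:  v_{1} + v_{7} = v_{2} + v_{6}  →  sig = ⟨2 | 1 1⟩
  P={3,9}:  v_{3} + v_{9} = v_{4} + v_{8}  →  sig = ⟨2 | 1 1⟩
  P={1,9}:  v_{1} + v_{9} = v_{2} + v_{6} + v_{8}  →  sig = ⟨2 | 1 1 1⟩
  P={2,3,6}:  v_{2} + v_{3} + v_{6} = 0  →  sig = ⟨3 | 0⟩
  P={2,4,6}:  v_{2} + v_{4} + v_{6} = v_{7}  →  sig = ⟨3 | 1⟩

Sorted signature multiset PRS(X):
{ ⟨2 | 0⟩ ×2,  ⟨2 | 1⟩ ×3,  ⟨2 | 1 1⟩ ×2,  ⟨2 | 1 1 1⟩,  ⟨3 | 0⟩,  ⟨3 | 1⟩ }


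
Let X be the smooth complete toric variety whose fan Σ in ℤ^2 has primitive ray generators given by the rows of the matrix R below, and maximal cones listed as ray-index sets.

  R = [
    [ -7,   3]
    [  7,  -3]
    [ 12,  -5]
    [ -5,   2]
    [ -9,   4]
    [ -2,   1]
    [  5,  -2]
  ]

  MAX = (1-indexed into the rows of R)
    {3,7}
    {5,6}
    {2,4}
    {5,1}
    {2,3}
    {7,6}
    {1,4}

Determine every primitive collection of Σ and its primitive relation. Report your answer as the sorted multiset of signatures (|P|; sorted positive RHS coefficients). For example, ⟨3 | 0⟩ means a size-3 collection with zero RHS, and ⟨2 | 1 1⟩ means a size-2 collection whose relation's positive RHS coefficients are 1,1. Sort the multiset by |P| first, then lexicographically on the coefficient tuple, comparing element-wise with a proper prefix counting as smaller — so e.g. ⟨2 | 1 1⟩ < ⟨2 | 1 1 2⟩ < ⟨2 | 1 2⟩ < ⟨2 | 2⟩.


Δ(Σ) — 7 vertices, 14 min non-faces:

  P={1,2}:  v_{1} + v_{2} = 0  ⇒ sig = ⟨2 | 0⟩
  P={4,7}:  v_{4} + v_{7} = 0  ⇒ sig = ⟨2 | 0⟩
  P={1,3}:  v_{1} + v_{3} = v_{7}  ⇒ sig = ⟨2 | 1⟩
  P={1,6}:  v_{1} + v_{6} = v_{5}  ⇒ sig = ⟨2 | 1⟩
  P={1,7}:  v_{1} + v_{7} = v_{6}  ⇒ sig = ⟨2 | 1⟩
  P={2,5}:  v_{2} + v_{5} = v_{6}  ⇒ sig = ⟨2 | 1⟩
  P={2,6}:  v_{2} + v_{6} = v_{7}  ⇒ sig = ⟨2 | 1⟩
  P={2,7}:  v_{2} + v_{7} = v_{3}  ⇒ sig = ⟨2 | 1⟩
  P={3,4}:  v_{3} + v_{4} = v_{2}  ⇒ sig = ⟨2 | 1⟩
  P={4,6}:  v_{4} + v_{6} = v_{1}  ⇒ sig = ⟨2 | 1⟩
  P={3,5}:  v_{3} + v_{5} = v_{6} + v_{7}  ⇒ sig = ⟨2 | 1 1⟩
  P={3,6}:  v_{3} + v_{6} = 2·v_{7}  ⇒ sig = ⟨2 | 2⟩
  P={4,5}:  v_{4} + v_{5} = 2·v_{1}  ⇒ sig = ⟨2 | 2⟩
  P={5,7}:  v_{5} + v_{7} = 2·v_{6}  ⇒ sig = ⟨2 | 2⟩

Hence PRS(X_Σ) =
{ ⟨2 | 0⟩ ×2,  ⟨2 | 1⟩ ×8,  ⟨2 | 1 1⟩,  ⟨2 | 2⟩ ×3 }


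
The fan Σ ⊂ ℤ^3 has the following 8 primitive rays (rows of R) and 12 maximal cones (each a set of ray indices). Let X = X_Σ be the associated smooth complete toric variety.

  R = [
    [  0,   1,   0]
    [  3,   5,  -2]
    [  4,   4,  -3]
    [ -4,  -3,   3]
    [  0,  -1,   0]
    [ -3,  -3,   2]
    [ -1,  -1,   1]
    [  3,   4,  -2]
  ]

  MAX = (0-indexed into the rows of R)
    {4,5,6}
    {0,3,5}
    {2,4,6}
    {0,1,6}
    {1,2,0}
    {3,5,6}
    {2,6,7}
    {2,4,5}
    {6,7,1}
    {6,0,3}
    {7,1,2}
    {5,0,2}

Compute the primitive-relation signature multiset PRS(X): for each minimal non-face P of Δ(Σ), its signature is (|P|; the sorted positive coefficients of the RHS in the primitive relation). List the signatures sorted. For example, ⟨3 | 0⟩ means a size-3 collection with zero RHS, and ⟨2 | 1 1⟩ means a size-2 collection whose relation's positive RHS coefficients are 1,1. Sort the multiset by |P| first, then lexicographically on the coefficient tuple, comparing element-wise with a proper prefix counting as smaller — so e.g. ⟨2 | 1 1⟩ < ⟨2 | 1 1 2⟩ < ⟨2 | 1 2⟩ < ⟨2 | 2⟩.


Primitive collections (14):

  P = {0,4}:  v_{0} + v_{4} = 0  ⇒ sig = ⟨2 | 0⟩
  P = {0,7}:  v_{0} + v_{7} = v_{1}  ⇒ sig = ⟨2 | 1⟩
  P = {1,4}:  v_{1} + v_{4} = v_{7}  ⇒ sig = ⟨2 | 1⟩
  P = {2,3}:  v_{2} + v_{3} = v_{0}  ⇒ sig = ⟨2 | 1⟩
  P = {5,7}:  v_{5} + v_{7} = v_{0}  ⇒ sig = ⟨2 | 1⟩
  P = {3,4}:  v_{3} + v_{4} = v_{5} + v_{6}  ⇒ sig = ⟨2 | 1 1⟩
  P = {4,7}:  v_{4} + v_{7} = v_{2} + v_{6}  ⇒ sig = ⟨2 | 1 1⟩
  P = {3,7}:  v_{3} + v_{7} = 2·v_{0} + v_{6}  ⇒ sig = ⟨2 | 1 2⟩
  P = {1,3}:  v_{1} + v_{3} = 3·v_{0} + v_{6}  ⇒ sig = ⟨2 | 1 3⟩
  P = {1,5}:  v_{1} + v_{5} = 2·v_{0}  ⇒ sig = ⟨2 | 2⟩
  P = {2,5,6}:  v_{2} + v_{5} + v_{6} = 0  ⇒ sig = ⟨3 | 0⟩
  P = {0,2,6}:  v_{0} + v_{2} + v_{6} = v_{7}  ⇒ sig = ⟨3 | 1⟩
  P = {0,5,6}:  v_{0} + v_{5} + v_{6} = v_{3}  ⇒ sig = ⟨3 | 1⟩
  P = {1,2,6}:  v_{1} + v_{2} + v_{6} = 2·v_{7}  ⇒ sig = ⟨3 | 2⟩

Sorted signature multiset PRS(X):
{ ⟨2 | 0⟩,  ⟨2 | 1⟩ ×4,  ⟨2 | 1 1⟩ ×2,  ⟨2 | 1 2⟩,  ⟨2 | 1 3⟩,  ⟨2 | 2⟩,  ⟨3 | 0⟩,  ⟨3 | 1⟩ ×2,  ⟨3 | 2⟩ }


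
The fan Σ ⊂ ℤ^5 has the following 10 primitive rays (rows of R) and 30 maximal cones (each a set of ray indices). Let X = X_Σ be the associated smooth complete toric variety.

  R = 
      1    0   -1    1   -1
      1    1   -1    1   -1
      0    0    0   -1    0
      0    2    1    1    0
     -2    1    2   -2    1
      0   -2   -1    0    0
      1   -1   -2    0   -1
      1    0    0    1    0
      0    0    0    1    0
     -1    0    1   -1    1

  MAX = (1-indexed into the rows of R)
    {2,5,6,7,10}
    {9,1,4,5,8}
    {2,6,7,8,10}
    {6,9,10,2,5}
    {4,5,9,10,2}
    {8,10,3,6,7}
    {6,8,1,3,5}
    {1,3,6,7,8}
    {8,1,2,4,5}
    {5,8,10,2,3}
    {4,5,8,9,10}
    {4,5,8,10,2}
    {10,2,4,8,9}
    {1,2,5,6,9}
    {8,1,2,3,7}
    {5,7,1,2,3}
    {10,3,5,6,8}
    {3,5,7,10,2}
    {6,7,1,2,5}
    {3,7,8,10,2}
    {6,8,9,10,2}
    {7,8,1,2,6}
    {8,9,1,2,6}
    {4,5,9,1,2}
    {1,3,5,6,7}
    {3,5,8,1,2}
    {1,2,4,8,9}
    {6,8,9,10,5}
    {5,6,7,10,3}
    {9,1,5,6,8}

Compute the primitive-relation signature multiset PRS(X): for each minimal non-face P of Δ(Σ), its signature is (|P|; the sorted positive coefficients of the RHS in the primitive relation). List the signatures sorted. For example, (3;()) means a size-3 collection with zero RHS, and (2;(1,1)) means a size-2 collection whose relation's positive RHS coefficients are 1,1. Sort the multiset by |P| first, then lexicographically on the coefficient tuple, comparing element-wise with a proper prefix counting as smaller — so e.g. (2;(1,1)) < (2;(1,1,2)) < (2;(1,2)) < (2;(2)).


|primitive collections| = 10. Relations:

  • {1,10}:  v_{1} + v_{10} = 0 — sig = (2;())
  • {3,9}:  v_{3} + v_{9} = 0 — sig = (2;())
  • {4,6}:  v_{4} + v_{6} = v_{9} — sig = (2;(1))
  • {4,7}:  v_{4} + v_{7} = v_{2} — sig = (2;(1))
  • {7,9}:  v_{7} + v_{9} = v_{2} + v_{6} — sig = (2;(1,1))
  • {3,4}:  v_{3} + v_{4} = v_{2} + v_{5} + v_{8} — sig = (2;(1,1,1))
  • {2,3,6}:  v_{2} + v_{3} + v_{6} = v_{7} — sig = (3;(1))
  • {5,7,8}:  v_{5} + v_{7} + v_{8} = v_{3} — sig = (3;(1))
  • {2,5,6,8}:  v_{2} + v_{5} + v_{6} + v_{8} = 0 — sig = (4;())
  • {2,5,8,9}:  v_{2} + v_{5} + v_{8} + v_{9} = v_{4} — sig = (4;(1))

Sorted signature multiset PRS(X):
    |P|=2: 6 collections, coeffs (), (), (1), (1), (1,1), (1,1,1)
    |P|=3: 2 collections, coeffs (1), (1)
    |P|=4: 2 collections, coeffs (), (1)


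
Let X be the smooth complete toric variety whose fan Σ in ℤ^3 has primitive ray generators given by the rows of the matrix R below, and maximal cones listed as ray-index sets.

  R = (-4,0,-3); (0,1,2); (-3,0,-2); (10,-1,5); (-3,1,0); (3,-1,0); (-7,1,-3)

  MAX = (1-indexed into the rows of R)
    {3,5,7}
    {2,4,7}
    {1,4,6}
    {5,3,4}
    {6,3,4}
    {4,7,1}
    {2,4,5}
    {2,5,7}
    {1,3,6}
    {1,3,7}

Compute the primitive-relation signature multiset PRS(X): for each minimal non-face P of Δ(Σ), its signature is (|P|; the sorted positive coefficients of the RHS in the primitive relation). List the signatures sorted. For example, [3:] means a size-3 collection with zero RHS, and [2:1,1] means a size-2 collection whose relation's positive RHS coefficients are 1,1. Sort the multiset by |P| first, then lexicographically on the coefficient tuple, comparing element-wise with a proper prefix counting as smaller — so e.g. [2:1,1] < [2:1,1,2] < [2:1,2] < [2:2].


Δ(Σ) — 7 vertices, 9 min non-faces:

  P={5,6}:  v_{5} + v_{6} = 0 ; sig = [2:]
  P={1,5}:  v_{1} + v_{5} = v_{7} ; sig = [2:1]
  P={2,3}:  v_{2} + v_{3} = v_{5} ; sig = [2:1]
  P={6,7}:  v_{6} + v_{7} = v_{1} ; sig = [2:1]
  P={2,6}:  v_{2} + v_{6} = v_{4} + v_{7} ; sig = [2:1,1]
  P={1,2}:  v_{1} + v_{2} = v_{4} + 2·v_{7} ; sig = [2:1,2]
  P={3,4,7}:  v_{3} + v_{4} + v_{7} = 0 ; sig = [3:]
  P={1,3,4}:  v_{1} + v_{3} + v_{4} = v_{6} ; sig = [3:1]
  P={4,5,7}:  v_{4} + v_{5} + v_{7} = v_{2} ; sig = [3:1]

Hence PRS(X_Σ) =
    [2:]
    [2:1]
    [2:1]
    [2:1]
    [2:1,1]
    [2:1,2]
    [3:]
    [3:1]
    [3:1]


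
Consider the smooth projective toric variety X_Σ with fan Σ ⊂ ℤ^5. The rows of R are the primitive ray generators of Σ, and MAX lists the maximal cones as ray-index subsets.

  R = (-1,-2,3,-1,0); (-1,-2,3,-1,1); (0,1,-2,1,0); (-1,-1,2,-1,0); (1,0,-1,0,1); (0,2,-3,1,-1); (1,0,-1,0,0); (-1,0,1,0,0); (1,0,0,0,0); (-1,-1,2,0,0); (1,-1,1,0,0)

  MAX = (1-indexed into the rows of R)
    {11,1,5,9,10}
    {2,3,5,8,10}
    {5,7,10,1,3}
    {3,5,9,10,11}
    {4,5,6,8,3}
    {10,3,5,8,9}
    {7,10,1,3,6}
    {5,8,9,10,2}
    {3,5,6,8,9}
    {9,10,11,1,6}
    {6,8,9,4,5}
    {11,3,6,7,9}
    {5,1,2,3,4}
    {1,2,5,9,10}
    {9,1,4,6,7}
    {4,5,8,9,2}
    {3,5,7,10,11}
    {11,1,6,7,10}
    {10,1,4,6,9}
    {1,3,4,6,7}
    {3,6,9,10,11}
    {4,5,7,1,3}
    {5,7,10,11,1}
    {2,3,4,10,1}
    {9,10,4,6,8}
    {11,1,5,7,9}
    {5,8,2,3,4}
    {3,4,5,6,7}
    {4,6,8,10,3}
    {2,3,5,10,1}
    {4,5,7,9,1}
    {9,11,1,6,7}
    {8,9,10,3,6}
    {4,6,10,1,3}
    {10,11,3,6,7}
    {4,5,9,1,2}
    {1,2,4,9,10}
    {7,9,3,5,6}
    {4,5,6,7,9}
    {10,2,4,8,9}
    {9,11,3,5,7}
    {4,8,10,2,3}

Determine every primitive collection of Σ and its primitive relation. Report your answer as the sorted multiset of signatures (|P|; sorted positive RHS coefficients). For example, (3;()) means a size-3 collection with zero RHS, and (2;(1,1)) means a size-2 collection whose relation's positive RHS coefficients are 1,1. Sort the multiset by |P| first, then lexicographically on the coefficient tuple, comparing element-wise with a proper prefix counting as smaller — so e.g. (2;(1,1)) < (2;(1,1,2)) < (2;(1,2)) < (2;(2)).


Minimal non-faces — 17 found among 11 rays, 42 max cones:

  P = {7,8}:  v_{7} + v_{8} = 0  ⇒ sig = (2;())
  P = {1,8}:  v_{1} + v_{8} = v_{4} + v_{10}  ⇒ sig = (2;(1,1))
  P = {2,6}:  v_{2} + v_{6} = v_{3} + v_{4}  ⇒ sig = (2;(1,1))
  P = {2,7}:  v_{2} + v_{7} = v_{1} + v_{5}  ⇒ sig = (2;(1,1))
  P = {4,11}:  v_{4} + v_{11} = v_{1} + v_{9}  ⇒ sig = (2;(1,1))
  P = {8,11}:  v_{8} + v_{11} = v_{9} + v_{10}  ⇒ sig = (2;(1,1))
  P = {2,11}:  v_{2} + v_{11} = v_{1} + v_{5} + v_{9} + v_{10}  ⇒ sig = (2;(1,1,1,1))
  P = {3,4,9}:  v_{3} + v_{4} + v_{9} = 0  ⇒ sig = (3;())
  P = {4,5,10}:  v_{4} + v_{5} + v_{10} = v_{2}  ⇒ sig = (3;(1))
  P = {4,7,10}:  v_{4} + v_{7} + v_{10} = v_{1}  ⇒ sig = (3;(1))
  P = {5,6,10}:  v_{5} + v_{6} + v_{10} = v_{3}  ⇒ sig = (3;(1))
  P = {7,9,10}:  v_{7} + v_{9} + v_{10} = v_{11}  ⇒ sig = (3;(1))
  P = {1,3,9}:  v_{1} + v_{3} + v_{9} = v_{7} + v_{10}  ⇒ sig = (3;(1,1))
  P = {2,3,9}:  v_{2} + v_{3} + v_{9} = v_{5} + v_{10}  ⇒ sig = (3;(1,1))
  P = {1,5,6}:  v_{1} + v_{5} + v_{6} = v_{3} + v_{4} + v_{7}  ⇒ sig = (3;(1,1,1))
  P = {5,6,11}:  v_{5} + v_{6} + v_{11} = v_{3} + v_{7} + v_{9}  ⇒ sig = (3;(1,1,1))
  P = {1,3,11}:  v_{1} + v_{3} + v_{11} = 2·v_{7} + 2·v_{10}  ⇒ sig = (3;(2,2))

so the primitive-relation signature multiset is
    (2;())
    (2;(1,1))
    (2;(1,1))
    (2;(1,1))
    (2;(1,1))
    (2;(1,1))
    (2;(1,1,1,1))
    (3;())
    (3;(1))
    (3;(1))
    (3;(1))
    (3;(1))
    (3;(1,1))
    (3;(1,1))
    (3;(1,1,1))
    (3;(1,1,1))
    (3;(2,2))
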